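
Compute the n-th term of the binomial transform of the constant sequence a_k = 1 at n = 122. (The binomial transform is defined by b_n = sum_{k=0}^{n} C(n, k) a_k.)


With a_k = 1 for all k, b_n = sum_{k=0}^{n} C(n, k) = 2^n by the binomial theorem.
For n = 122: 2^122 = 5316911983139663491615228241121378304.

5316911983139663491615228241121378304


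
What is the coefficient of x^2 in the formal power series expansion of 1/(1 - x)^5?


The expansion 1/(1 - x)^r = sum_{k>=0} C(k + r - 1, r - 1) x^k follows from the multiset / negative-binomial theorem (or from repeated differentiation of the geometric series).
For r = 5 and k = 2:
C(6, 4) = 720 / (24 * 2) = 15.

15


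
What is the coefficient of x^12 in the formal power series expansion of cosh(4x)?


The Maclaurin series is cosh(t) = sum_{m>=0} t^(2m) / (2m)!, so substituting t = 4x, only even powers of x are nonzero, with coefficient of x^(2m) equal to 4^(2m) / (2m)!.
For x^12 the coefficient is 4^12/12! = 16777216/479001600 = 16384/467775.

16384/467775


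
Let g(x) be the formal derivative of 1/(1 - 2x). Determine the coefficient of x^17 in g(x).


Differentiate termwise: d/dx sum_{k>=0} 2^k x^k = sum_{k>=1} k 2^k x^(k-1) = sum_{j>=0} (j+1) 2^(j+1) x^j.
Equivalently, d/dx [1/(1 - 2x)] = 2/(1 - 2x)^2.
For j = 17: 18 * 2^18 = 18 * 262144 = 4718592.

4718592


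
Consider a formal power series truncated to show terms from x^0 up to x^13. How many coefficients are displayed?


From x^0 to x^13 inclusive, the count is 13 - 0 + 1 = 14.

14


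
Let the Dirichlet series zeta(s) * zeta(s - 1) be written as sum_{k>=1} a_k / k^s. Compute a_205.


Convolution gives a_k = sum_{d | k} d * 1 = sum_{d | k} d = sigma(k), the sum of positive divisors of k.
For k = 205, the divisors are 1, 5, 41, 205, so
sigma(205) = 1 + 5 + 41 + 205 = 252.

252


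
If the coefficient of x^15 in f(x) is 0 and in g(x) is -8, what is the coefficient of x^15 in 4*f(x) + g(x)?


Scalar multiplication scales coefficients: 4 * 0 = 0.
Then add the g coefficient: 0 + -8
= -8

-8


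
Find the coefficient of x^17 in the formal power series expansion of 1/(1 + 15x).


Write 1/(1 + c x) = 1/(1 - (-c) x) and apply the geometric-series identity
1/(1 - y) = sum_{k>=0} y^k to get 1/(1 + c x) = sum_{k>=0} (-c)^k x^k.
So the coefficient of x^k is (-c)^k = (-1)^k * c^k.
Here c = 15 and k = 17:
(-15)^17 = -1 * 98526125335693359375 = -98526125335693359375

-98526125335693359375


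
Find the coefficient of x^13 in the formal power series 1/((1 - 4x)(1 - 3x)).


By partial fractions or Cauchy convolution:
The coefficient equals sum_{k=0}^{13} 4^k * 3^(13-k).
= 263652487

263652487


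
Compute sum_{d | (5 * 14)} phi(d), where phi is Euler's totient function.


First, 5 * 14 = 70. One classical identity is sum_{d | n} phi(d) = n (each k in [1, n] has a unique gcd with n, and among the k's with gcd(k, n) = n/d there are phi(d) of them). So the sum equals 70. We also verify directly:
Divisors of 70: 1, 2, 5, 7, 10, 14, 35, 70.
phi values: 1, 1, 4, 6, 4, 6, 24, 24.
Sum = 70.

70


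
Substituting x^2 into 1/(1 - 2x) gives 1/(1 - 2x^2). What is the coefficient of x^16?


The coefficient of x^(2m) in 1/(1 - 2x^2) is 2^m.
With n = 16 = 2*8, the coefficient is 2^8 = 256.

256


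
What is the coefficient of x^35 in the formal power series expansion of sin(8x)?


The Maclaurin series is sin(t) = sum_{k>=0} (-1)^k t^(2k+1) / (2k+1)!, so substituting t = 8x, only odd powers of x are nonzero, with coefficient of x^(2k+1) equal to (-1)^k 8^(2k+1) / (2k+1)!.
Write 35 = 2*17 + 1, giving the coefficient (-1)^17 * 8^35 / 35! = -40564819207303340847894502572032/10333147966386144929666651337523200000000 = -9444732965739290427392/2405873491984360136479756640625.

-9444732965739290427392/2405873491984360136479756640625


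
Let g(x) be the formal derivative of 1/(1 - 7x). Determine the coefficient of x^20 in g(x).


Differentiate termwise: d/dx sum_{k>=0} 7^k x^k = sum_{k>=1} k 7^k x^(k-1) = sum_{j>=0} (j+1) 7^(j+1) x^j.
Equivalently, d/dx [1/(1 - 7x)] = 7/(1 - 7x)^2.
For j = 20: 21 * 7^21 = 21 * 558545864083284007 = 11729463145748964147.

11729463145748964147


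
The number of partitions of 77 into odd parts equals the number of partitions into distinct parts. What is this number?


Computing partitions of 77 into odd parts (1, 3, 5, ...):
Using the generating function prod_{k>=0} 1/(1-x^(2k+1)),
the count is 58499

58499


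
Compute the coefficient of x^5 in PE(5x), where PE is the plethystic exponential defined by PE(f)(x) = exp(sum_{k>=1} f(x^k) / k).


With f(x) = 5x, the exponent is sum_{k>=1} 5 x^k / k = 5 * (-ln(1 - x)). Exponentiating:
PE(5x) = exp(-5 ln(1 - x)) = 1/(1 - x)^5.
By the negative binomial expansion, [x^n] 1/(1 - x)^5 = C(n + 4, 4).
For n = 5: C(9, 4) = 126.

126


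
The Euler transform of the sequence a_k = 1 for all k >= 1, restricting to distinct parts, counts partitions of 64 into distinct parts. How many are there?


Partitions of 64 into distinct parts can be computed via generating function.
Product (1+x)(1+x^2)(1+x^3)...
The coefficient of x^64 = 16444

16444


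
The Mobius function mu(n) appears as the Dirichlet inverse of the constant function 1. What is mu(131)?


131 = 131 (all distinct primes).
mu(131) = (-1)^1 = -1

-1


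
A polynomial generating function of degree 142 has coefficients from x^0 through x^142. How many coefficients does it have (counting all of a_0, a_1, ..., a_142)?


A polynomial of degree 142 takes the form a_0 + a_1 x + ... + a_142 x^142.
The number of coefficients is 142 + 1 = 143.

143


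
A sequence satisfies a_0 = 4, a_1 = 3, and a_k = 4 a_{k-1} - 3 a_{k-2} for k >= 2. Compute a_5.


The characteristic equation is t^2 - 4 t + 3 = 0, with roots r_1 = 3 and r_2 = 1 (so c_1 = r_1 + r_2, c_2 = -r_1 r_2 as required).
One can use the closed form a_n = A r_1^n + B r_2^n, but direct iteration is more reliable:
a_0 = 4, a_1 = 3, a_2 = 0, a_3 = -9, a_4 = -36, a_5 = -117.
So a_5 = -117.

-117


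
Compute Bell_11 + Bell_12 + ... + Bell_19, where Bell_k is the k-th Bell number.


Recall Bell_k counts set partitions of a k-set (with Bell_0 = 1 by convention).
Bell_11 through Bell_19: 678570, 4213597, 27644437, 190899322, 1382958545, 10480142147, 82864869804, 682076806159, 5832742205057
Sum = 678570 + 4213597 + 27644437 + 190899322 + 1382958545 + 10480142147 + 82864869804 + 682076806159 + 5832742205057 = 6609770417638.

6609770417638


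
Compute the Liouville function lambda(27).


The Liouville function is lambda(k) = (-1)^Omega(k), where Omega(k) counts the prime factors of k with multiplicity.
Factoring: 27 = 3 * 3 * 3, so Omega(27) = 3.
lambda(27) = (-1)^3 = -1.

-1


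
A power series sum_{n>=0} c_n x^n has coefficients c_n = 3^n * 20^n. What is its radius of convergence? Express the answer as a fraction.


By the root test (Cauchy-Hadamard), the radius is R = 1 / limsup_n |c_n|^(1/n).
Here |c_n|^(1/n) = (3^n * 20^n)^(1/n) = 3 * 20 = 60 for all n.
So R = 1/60 = 1/60.

1/60


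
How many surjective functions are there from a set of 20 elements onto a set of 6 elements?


By inclusion-exclusion on which target elements are missed, the number of surjections from an n-set onto a k-set is
surj(n, k) = sum_{j=0}^{k} (-1)^j C(k, j) (k - j)^n.
Equivalently surj(n, k) = k! * S(n, k), where S(n, k) is the Stirling number of the second kind.
For n = 20, k = 6:
S(20, 6) = 4306078895384, so
surj = 6! * 4306078895384 = 720 * 4306078895384 = 3100376804676480.

3100376804676480


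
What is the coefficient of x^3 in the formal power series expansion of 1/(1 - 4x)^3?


The general identity 1/(1 - c x)^r = sum_{k>=0} c^k C(k + r - 1, r - 1) x^k follows by substituting y = c x into 1/(1 - y)^r = sum_{k>=0} C(k + r - 1, r - 1) y^k.
For c = 4, r = 3, k = 3:
4^3 * C(5, 2) = 64 * 10 = 640.

640


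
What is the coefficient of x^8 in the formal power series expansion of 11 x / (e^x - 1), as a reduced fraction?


The exponential generating function for Bernoulli numbers is
x / (e^x - 1) = sum_{k>=0} B_k x^k / k!.
So the coefficient of x^8 in 11 x / (e^x - 1) is 11 B_8 / 8!.
Computing: B_8 = -1/30, 8! = 40320, giving
11 * -1/30 / 40320 = -11/1209600.

-11/1209600


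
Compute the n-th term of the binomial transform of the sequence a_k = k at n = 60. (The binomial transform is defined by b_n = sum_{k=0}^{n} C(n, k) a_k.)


With a_k = k, b_n = sum_{k=0}^{n} C(n, k) k. Using k * C(n, k) = n * C(n-1, k-1) gives b_n = n * sum_{k>=1} C(n-1, k-1) = n * 2^(n-1).
For n = 60: 60 * 2^59 = 60 * 576460752303423488 = 34587645138205409280.

34587645138205409280


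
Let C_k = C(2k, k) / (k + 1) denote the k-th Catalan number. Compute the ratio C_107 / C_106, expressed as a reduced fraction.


Using C_k = (2k)! / (k! (k+1)!), the ratio C_{k+1}/C_k simplifies to
C_{k+1}/C_k = [(2k+2)! / ((k+1)! (k+2)!)] * [k! (k+1)! / (2k)!]
 = (2k+2)(2k+1) / ((k+1)(k+2)) = 2(2k+1) / (k+2).
For k = 106: 2(2*106 + 1) / (106 + 2) = 426/108 = 71/18.

71/18


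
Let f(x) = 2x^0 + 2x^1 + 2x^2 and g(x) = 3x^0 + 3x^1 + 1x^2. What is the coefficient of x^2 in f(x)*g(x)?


Cauchy product at x^2:
2*1 + 2*3 + 2*3
= 14

14


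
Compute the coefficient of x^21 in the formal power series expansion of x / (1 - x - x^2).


Let f(x) = sum_{k>=0} a_k x^k. Multiplying f(x) * (1 - x - x^2) = x and matching coefficients gives a_0 = 0, a_1 = 1, and a_k = a_{k-1} + a_{k-2} for k >= 2. These are the Fibonacci numbers F_k.
Iterating from F_0 = 0, F_1 = 1:
F_0=0, F_1=1, F_2=1, F_3=2, F_4=3, F_5=5, F_6=8, F_7=13, F_8=21, F_9=34, ...
F_21 = 10946.

10946


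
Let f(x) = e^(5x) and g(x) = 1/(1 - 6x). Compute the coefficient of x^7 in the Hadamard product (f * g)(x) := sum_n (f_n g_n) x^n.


Expanding: f_k = 5^k/k! (from e^(5x)) and g_k = 6^k (from 1/(1 - 6x)). So the Hadamard coefficient (f * g)_k = 5^k 6^k / k! = (30)^k / k!.
For k = 7: 30^7/7! = 21870000000/5040 = 30375000/7.

30375000/7


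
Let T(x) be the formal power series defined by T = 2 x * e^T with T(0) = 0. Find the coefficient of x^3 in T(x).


Apply the Lagrange inversion formula: if T = 2 x * phi(T) with phi(t) = e^t, then
[x^n] T = 2^n * (1/n) [t^(n-1)] phi(t)^n = 2^n * (1/n) [t^(n-1)] e^(n t) = 2^n * (1/n) * n^(n-1) / (n-1)! = 2^n * n^(n-1) / n!.
When c = 1 this is the Cayley count of rooted labeled trees on n vertices, divided by n!.
For n = 3: 2^3 * 3^2 / 3! = 8 * 9/6 = 12.

12


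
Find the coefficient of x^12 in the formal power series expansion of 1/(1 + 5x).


Write 1/(1 + c x) = 1/(1 - (-c) x) and apply the geometric-series identity
1/(1 - y) = sum_{k>=0} y^k to get 1/(1 + c x) = sum_{k>=0} (-c)^k x^k.
So the coefficient of x^k is (-c)^k = (-1)^k * c^k.
Here c = 5 and k = 12:
(-5)^12 = 1 * 244140625 = 244140625

244140625


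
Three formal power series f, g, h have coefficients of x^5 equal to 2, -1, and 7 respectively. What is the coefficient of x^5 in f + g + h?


Series addition is componentwise:
2 + -1 + 7
= 8

8


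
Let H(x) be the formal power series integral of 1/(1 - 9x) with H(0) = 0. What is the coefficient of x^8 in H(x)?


1/(1 - 9x) = sum_{k>=0} 9^k x^k. Integrating termwise with H(0) = 0:
H(x) = sum_{k>=0} 9^k x^(k+1) / (k+1) = sum_{m>=1} 9^(m-1) x^m / m.
For m = 8: 9^7/8 = 4782969/8 = 4782969/8.

4782969/8


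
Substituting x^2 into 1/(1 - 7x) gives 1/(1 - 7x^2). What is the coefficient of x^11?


Since 1/(1 - 7x^2) only has even powers of x,
the coefficient of x^11 (odd) is 0.

0


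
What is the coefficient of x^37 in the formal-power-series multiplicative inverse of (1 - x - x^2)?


Let the inverse be f(x) = sum_{k>=0} a_k x^k. From f(x) * (1 - x - x^2) = 1 and matching coefficients:
 x^0: a_0 = 1.
 x^1: a_1 - a_0 = 0, so a_1 = 1.
 x^k (k >= 2): a_k - a_{k-1} - a_{k-2} = 0, i.e. a_k = a_{k-1} + a_{k-2}.
This is the Fibonacci-type recurrence shifted so that a_0 = a_1 = 1.
Iterating: a_0=1, a_1=1, a_2=2, a_3=3, a_4=5, a_5=8, a_6=13, a_7=21, a_8=34, a_9=55, ...
a_37 = 39088169.

39088169


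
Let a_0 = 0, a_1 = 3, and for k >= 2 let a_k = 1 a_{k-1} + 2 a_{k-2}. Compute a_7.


Iterating the recurrence forward:
a_0 = 0
a_1 = 3
a_2 = 1*3 + 2*0 = 3
a_3 = 1*3 + 2*3 = 9
a_4 = 1*9 + 2*3 = 15
a_5 = 1*15 + 2*9 = 33
a_6 = 1*33 + 2*15 = 63
a_7 = 1*63 + 2*33 = 129
So a_7 = 129.

129


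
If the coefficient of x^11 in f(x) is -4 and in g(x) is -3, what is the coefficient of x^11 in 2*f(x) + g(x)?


Scalar multiplication scales coefficients: 2 * -4 = -8.
Then add the g coefficient: -8 + -3
= -11

-11


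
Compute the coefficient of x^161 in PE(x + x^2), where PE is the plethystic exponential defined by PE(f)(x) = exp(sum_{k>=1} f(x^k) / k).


With f(x) = x + x^2, the exponent is sum_{k>=1} (x^k + x^(2k)) / k = -ln(1 - x) - ln(1 - x^2). Exponentiating:
PE(x + x^2) = 1 / ((1 - x)(1 - x^2)).
This is the generating function for partitions of n into parts of size 1 or 2. The number of 2's can be any j in 0..80, and the rest are 1's, so
[x^161] = floor(161/2) + 1 = 81.

81


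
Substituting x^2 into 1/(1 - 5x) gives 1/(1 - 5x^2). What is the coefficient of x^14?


The coefficient of x^(2m) in 1/(1 - 5x^2) is 5^m.
With n = 14 = 2*7, the coefficient is 5^7 = 78125.

78125


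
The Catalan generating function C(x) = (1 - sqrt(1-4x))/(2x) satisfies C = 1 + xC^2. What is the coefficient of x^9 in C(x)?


Substituting x -> x scales the n-th coefficient by 1, so [x^9] C(x) = C_9.
C_9 = C(2*9, 9)/(10) = 48620/10 = 4862.
= 4862.

4862


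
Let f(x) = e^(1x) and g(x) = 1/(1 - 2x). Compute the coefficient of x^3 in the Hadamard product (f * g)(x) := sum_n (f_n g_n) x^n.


Expanding: f_k = 1^k/k! (from e^(1x)) and g_k = 2^k (from 1/(1 - 2x)). So the Hadamard coefficient (f * g)_k = 1^k 2^k / k! = (2)^k / k!.
For k = 3: 2^3/3! = 8/6 = 4/3.

4/3


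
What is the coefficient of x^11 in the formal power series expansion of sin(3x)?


The Maclaurin series is sin(t) = sum_{k>=0} (-1)^k t^(2k+1) / (2k+1)!, so substituting t = 3x, only odd powers of x are nonzero, with coefficient of x^(2k+1) equal to (-1)^k 3^(2k+1) / (2k+1)!.
Write 11 = 2*5 + 1, giving the coefficient (-1)^5 * 3^11 / 11! = -177147/39916800 = -2187/492800.

-2187/492800


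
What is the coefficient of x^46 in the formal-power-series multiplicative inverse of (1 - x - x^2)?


Let the inverse be f(x) = sum_{k>=0} a_k x^k. From f(x) * (1 - x - x^2) = 1 and matching coefficients:
 x^0: a_0 = 1.
 x^1: a_1 - a_0 = 0, so a_1 = 1.
 x^k (k >= 2): a_k - a_{k-1} - a_{k-2} = 0, i.e. a_k = a_{k-1} + a_{k-2}.
This is the Fibonacci-type recurrence shifted so that a_0 = a_1 = 1.
Iterating: a_0=1, a_1=1, a_2=2, a_3=3, a_4=5, a_5=8, a_6=13, a_7=21, a_8=34, a_9=55, ...
a_46 = 2971215073.

2971215073


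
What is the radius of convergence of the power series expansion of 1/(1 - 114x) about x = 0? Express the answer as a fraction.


Expanding 1/(1 - 114x) = sum_{k>=0} 114^k x^k, the series converges when |114x| < 1, i.e., |x| < 1/114.
So the radius of convergence is 1/114 = 1/114.

1/114


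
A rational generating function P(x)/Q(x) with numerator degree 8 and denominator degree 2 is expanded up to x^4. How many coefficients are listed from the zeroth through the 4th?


Expanding up to x^4 gives the coefficients for x^0, x^1, ..., x^4.
That is 4 + 1 = 5 coefficients in total.

5


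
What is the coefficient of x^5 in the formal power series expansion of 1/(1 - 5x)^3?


The general identity 1/(1 - c x)^r = sum_{k>=0} c^k C(k + r - 1, r - 1) x^k follows by substituting y = c x into 1/(1 - y)^r = sum_{k>=0} C(k + r - 1, r - 1) y^k.
For c = 5, r = 3, k = 5:
5^5 * C(7, 2) = 3125 * 21 = 65625.

65625


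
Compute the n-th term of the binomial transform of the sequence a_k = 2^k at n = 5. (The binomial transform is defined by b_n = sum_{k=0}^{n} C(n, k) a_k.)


With a_k = 2^k, b_n = sum_{k=0}^{n} C(n, k) 2^k = (1 + 2)^n by the binomial theorem.
For n = 5: (1 + 2)^5 = 3^5 = 243.

243


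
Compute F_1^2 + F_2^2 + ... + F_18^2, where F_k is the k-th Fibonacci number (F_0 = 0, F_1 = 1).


There is a standard identity sum_{k=0}^{N} F_k^2 = F_N * F_{N+1} (proved inductively from the telescoping relation F_k^2 = F_k F_{k+1} - F_{k-1} F_k). Then
sum_{k=1}^{18} F_k^2 = F_18 F_19 - F_0 F_1.
Computing: F_18 = 2584, F_19 = 4181, F_0 = 0, F_1 = 1.
Sum = 2584 * 4181 - 0 * 1 = 10803704.

10803704


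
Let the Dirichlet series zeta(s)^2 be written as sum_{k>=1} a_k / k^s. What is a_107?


The Dirichlet convolution of the constant function 1 with itself gives (1 * 1)(k) = sum_{d | k} 1 = d(k), the number of positive divisors of k.
Since zeta(s) = sum_{k>=1} 1/k^s, we have zeta(s)^2 = sum_{k>=1} d(k)/k^s, so a_k = d(k).
For k = 107: the divisors are 1, 107.
Count = 2.

2


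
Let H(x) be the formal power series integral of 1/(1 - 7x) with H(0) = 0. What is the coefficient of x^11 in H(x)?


1/(1 - 7x) = sum_{k>=0} 7^k x^k. Integrating termwise with H(0) = 0:
H(x) = sum_{k>=0} 7^k x^(k+1) / (k+1) = sum_{m>=1} 7^(m-1) x^m / m.
For m = 11: 7^10/11 = 282475249/11 = 282475249/11.

282475249/11


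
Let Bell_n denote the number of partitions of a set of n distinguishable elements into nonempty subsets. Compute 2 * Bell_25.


Bell_25 can be computed from the Bell triangle or from Dobinski's identity Bell_n = (1/e) * sum_{k>=0} k^n / k!.
Computing Bell_25 = 4638590332229999353.
Then 2 * 4638590332229999353 = 9277180664459998706.

9277180664459998706


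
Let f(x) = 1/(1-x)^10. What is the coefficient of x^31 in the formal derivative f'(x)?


Differentiate: d/dx [ 1/(1-x)^r ] = r / (1-x)^(r+1).
Here r = 10, so f'(x) = 10 / (1-x)^11.
The expansion of 1/(1-x)^(r+1) has coefficient of x^n equal to C(n+r, r).
So the coefficient of x^31 in f'(x) is
10 * C(41, 10) = 10 * 1121099408 = 11210994080

11210994080


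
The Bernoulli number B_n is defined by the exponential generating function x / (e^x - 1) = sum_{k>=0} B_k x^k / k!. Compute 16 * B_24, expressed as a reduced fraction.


Bernoulli numbers can also be computed recursively via B_0 = 1 and sum_{j=0}^{m} C(m+1, j) B_j = 0 for m >= 1. Odd-index Bernoulli numbers vanish for k >= 3.
Computing B_24 = -236364091/2730, so 16 * B_24 = 16 * -236364091/2730 = -1890912728/1365.

-1890912728/1365


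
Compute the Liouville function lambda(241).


The Liouville function is lambda(k) = (-1)^Omega(k), where Omega(k) counts the prime factors of k with multiplicity.
Factoring: 241 = 241, so Omega(241) = 1.
lambda(241) = (-1)^1 = -1.

-1


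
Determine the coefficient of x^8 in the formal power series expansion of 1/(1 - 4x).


The geometric series identity gives 1/(1 - c x) = sum_{k>=0} c^k x^k, so the coefficient of x^k is c^k.
Here c = 4 and k = 8.
Computing: 4^8 = 65536

65536


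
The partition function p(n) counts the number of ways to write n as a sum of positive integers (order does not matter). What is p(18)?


Using the generating function prod_{k>=1} 1/(1-x^k), we compute p(18).
By dynamic programming over parts 1 through 18:
p(18) = 385

385


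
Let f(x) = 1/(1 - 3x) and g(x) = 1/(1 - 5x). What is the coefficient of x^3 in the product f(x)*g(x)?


The coefficient of x^n in f*g is the Cauchy product: sum_{k=0}^{n} a^k * b^(n-k).
With a=3, b=5, n=3:
sum_{k=0}^{3} 3^k * 5^(3-k)
= 272

272


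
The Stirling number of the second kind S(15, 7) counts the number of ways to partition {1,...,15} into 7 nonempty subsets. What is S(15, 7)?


Using the explicit formula S(n,k) = (1/k!) sum_{j=0}^{k} (-1)^(k-j) C(k,j) j^n:
S(15, 7) = 408741333
Equivalently, S(n,k) is n! times the coefficient of x^n in the EGF (e^x - 1)^k / k!.

408741333


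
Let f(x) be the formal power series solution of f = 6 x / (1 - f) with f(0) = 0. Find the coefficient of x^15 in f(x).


Apply Lagrange inversion: f = 6 x * phi(f) with phi(t) = 1/(1 - t), so
[x^n] f = 6^n * (1/n) [t^(n-1)] phi(t)^n = 6^n * (1/n) [t^(n-1)] (1 - t)^(-n) = 6^n * (1/n) C(2n - 2, n - 1) = 6^n * C_{n-1}.
For n = 15: C_14 = C(28, 14) / 15 = 40116600/15 = 2674440.
With the 6^15 = 470184984576 factor, the coefficient is 470184984576 * 2674440 = 1257481530149437440.

1257481530149437440


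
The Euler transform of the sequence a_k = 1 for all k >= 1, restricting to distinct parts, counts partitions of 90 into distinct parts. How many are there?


Partitions of 90 into distinct parts can be computed via generating function.
Product (1+x)(1+x^2)(1+x^3)...
The coefficient of x^90 = 189586

189586


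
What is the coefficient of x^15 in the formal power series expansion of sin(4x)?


The Maclaurin series is sin(t) = sum_{k>=0} (-1)^k t^(2k+1) / (2k+1)!, so substituting t = 4x, only odd powers of x are nonzero, with coefficient of x^(2k+1) equal to (-1)^k 4^(2k+1) / (2k+1)!.
Write 15 = 2*7 + 1, giving the coefficient (-1)^7 * 4^15 / 15! = -1073741824/1307674368000 = -524288/638512875.

-524288/638512875


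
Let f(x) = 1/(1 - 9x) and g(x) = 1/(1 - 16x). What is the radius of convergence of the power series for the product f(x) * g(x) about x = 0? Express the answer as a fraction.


The radius of 1/(1 - 9x) is 1/9 (nearest singularity at x = 1/9), and the radius of 1/(1 - 16x) is 1/16.
The product f(x)*g(x) = 1/((1 - 9x)(1 - 16x)) has singularities at both 1/9 and 1/16, so its radius of convergence is the distance to the nearest one:
min(1/9, 1/16) = 1/16.

1/16


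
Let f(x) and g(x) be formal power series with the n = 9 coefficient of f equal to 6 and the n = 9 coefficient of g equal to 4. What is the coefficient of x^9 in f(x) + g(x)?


Addition of formal power series is termwise.
The coefficient of x^9 in f + g = 6 + 4
= 10

10


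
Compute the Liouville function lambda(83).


The Liouville function is lambda(k) = (-1)^Omega(k), where Omega(k) counts the prime factors of k with multiplicity.
Factoring: 83 = 83, so Omega(83) = 1.
lambda(83) = (-1)^1 = -1.

-1


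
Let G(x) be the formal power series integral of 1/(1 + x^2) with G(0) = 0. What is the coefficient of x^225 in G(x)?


1/(1 + x^2) = sum_{j>=0} (-1)^j x^(2j). Integrating termwise with G(0) = 0:
G(x) = sum_{j>=0} (-1)^j x^(2j+1) / (2j+1) = arctan(x).
Only odd powers are nonzero. For x^225 write 225 = 2*112 + 1, giving
(-1)^112 / 225 = 1/225 = 1/225.

1/225


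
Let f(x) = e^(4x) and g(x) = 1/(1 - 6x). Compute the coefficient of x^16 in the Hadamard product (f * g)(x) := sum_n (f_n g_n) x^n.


Expanding: f_k = 4^k/k! (from e^(4x)) and g_k = 6^k (from 1/(1 - 6x)). So the Hadamard coefficient (f * g)_k = 4^k 6^k / k! = (24)^k / k!.
For k = 16: 24^16/16! = 12116574790945106558976/20922789888000 = 507227047723008/875875.

507227047723008/875875


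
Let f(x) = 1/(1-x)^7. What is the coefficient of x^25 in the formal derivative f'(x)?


Differentiate: d/dx [ 1/(1-x)^r ] = r / (1-x)^(r+1).
Here r = 7, so f'(x) = 7 / (1-x)^8.
The expansion of 1/(1-x)^(r+1) has coefficient of x^n equal to C(n+r, r).
So the coefficient of x^25 in f'(x) is
7 * C(32, 7) = 7 * 3365856 = 23560992

23560992


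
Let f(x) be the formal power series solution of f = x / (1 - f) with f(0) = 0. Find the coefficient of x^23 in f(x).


Apply Lagrange inversion: f = x * phi(f) with phi(t) = 1/(1 - t), so
[x^n] f = (1/n) [t^(n-1)] phi(t)^n = (1/n) [t^(n-1)] (1 - t)^(-n) = (1/n) C(2n - 2, n - 1) = C_{n-1}.
For n = 23: C_22 = C(44, 22) / 23 = 2104098963720/23 = 91482563640 = 91482563640.

91482563640


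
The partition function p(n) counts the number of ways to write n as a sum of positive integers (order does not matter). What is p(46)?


Using the generating function prod_{k>=1} 1/(1-x^k), we compute p(46).
By dynamic programming over parts 1 through 46:
p(46) = 105558

105558


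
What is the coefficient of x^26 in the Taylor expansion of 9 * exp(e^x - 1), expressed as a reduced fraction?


exp(e^x - 1) = sum_{k>=0} Bell_k x^k / k!, where Bell_k is the k-th Bell number.
So the coefficient of x^26 is 9 * Bell_26 / 26!.
Computing: Bell_26 = 49631246523618756274 and 26! = 403291461126605635584000000, giving
9 * 49631246523618756274/403291461126605635584000000 = 1459742544812316361/1317945951394136064000000.

1459742544812316361/1317945951394136064000000


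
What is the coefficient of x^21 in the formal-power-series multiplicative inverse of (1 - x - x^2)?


Let the inverse be f(x) = sum_{k>=0} a_k x^k. From f(x) * (1 - x - x^2) = 1 and matching coefficients:
 x^0: a_0 = 1.
 x^1: a_1 - a_0 = 0, so a_1 = 1.
 x^k (k >= 2): a_k - a_{k-1} - a_{k-2} = 0, i.e. a_k = a_{k-1} + a_{k-2}.
This is the Fibonacci-type recurrence shifted so that a_0 = a_1 = 1.
Iterating: a_0=1, a_1=1, a_2=2, a_3=3, a_4=5, a_5=8, a_6=13, a_7=21, a_8=34, a_9=55, ...
a_21 = 17711.

17711


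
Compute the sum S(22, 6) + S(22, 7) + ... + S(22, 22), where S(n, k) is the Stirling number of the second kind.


By definition, S(n, k) counts partitions of an n-set into exactly k nonempty blocks.
Computing row n = 22 for k = 6..22:
S(22, k): 163305339345225, 602762379967440, 1142399079991620, 1241963303533920, 835143799377954, 366282500870286, 108823356051137, 22496861868481, 3295165281331, 345615943200, 26046574004, 1404142047, 53374629, 1389850, 23485, 231, 1
Sum = 4486844907734841.

4486844907734841


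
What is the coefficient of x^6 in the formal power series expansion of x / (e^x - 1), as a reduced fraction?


The exponential generating function for Bernoulli numbers is
x / (e^x - 1) = sum_{k>=0} B_k x^k / k!.
So the coefficient of x^6 in x / (e^x - 1) is B_6 / 6!.
Computing: B_6 = 1/42, 6! = 720, giving
1/42 / 720 = 1/30240.

1/30240


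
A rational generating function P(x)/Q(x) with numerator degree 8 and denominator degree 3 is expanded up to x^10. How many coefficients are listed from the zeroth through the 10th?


Expanding up to x^10 gives the coefficients for x^0, x^1, ..., x^10.
That is 10 + 1 = 11 coefficients in total.

11


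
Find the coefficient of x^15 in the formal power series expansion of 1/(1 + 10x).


Write 1/(1 + c x) = 1/(1 - (-c) x) and apply the geometric-series identity
1/(1 - y) = sum_{k>=0} y^k to get 1/(1 + c x) = sum_{k>=0} (-c)^k x^k.
So the coefficient of x^k is (-c)^k = (-1)^k * c^k.
Here c = 10 and k = 15:
(-10)^15 = -1 * 1000000000000000 = -1000000000000000

-1000000000000000


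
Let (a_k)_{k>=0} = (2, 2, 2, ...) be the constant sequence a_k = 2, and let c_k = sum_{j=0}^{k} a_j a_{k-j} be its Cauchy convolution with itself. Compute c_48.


Since a_j = 2 for all j >= 0, the convolution sum becomes
c_k = sum_{j=0}^{k} 2 * 2 = 4 * (k + 1).
Equivalently, the generating function of (a_k) is 2/(1 - x) and its square is 4/(1 - x)^2 = sum_{k>=0} 4(k + 1) x^k.
For k = 48: 4 * 49 = 196.

196


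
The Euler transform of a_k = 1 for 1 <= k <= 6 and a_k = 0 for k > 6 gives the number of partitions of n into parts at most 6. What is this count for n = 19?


Partitions of 19 into parts at most 6:
Using generating function (1-x)^(-1)(1-x^2)^(-1)...(1-x^6)^(-1),
the coefficient of x^19 = 235

235


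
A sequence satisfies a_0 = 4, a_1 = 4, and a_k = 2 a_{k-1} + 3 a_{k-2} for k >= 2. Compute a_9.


The characteristic equation is t^2 - 2 t - 3 = 0, with roots r_1 = 3 and r_2 = -1 (so c_1 = r_1 + r_2, c_2 = -r_1 r_2 as required).
One can use the closed form a_n = A r_1^n + B r_2^n, but direct iteration is more reliable:
a_0 = 4, a_1 = 4, a_2 = 20, a_3 = 52, a_4 = 164, a_5 = 484, a_6 = 1460, a_7 = 4372, a_8 = 13124, a_9 = 39364.
So a_9 = 39364.

39364


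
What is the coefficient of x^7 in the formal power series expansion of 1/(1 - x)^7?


The expansion 1/(1 - x)^r = sum_{k>=0} C(k + r - 1, r - 1) x^k follows from the multiset / negative-binomial theorem (or from repeated differentiation of the geometric series).
For r = 7 and k = 7:
C(13, 6) = 6227020800 / (720 * 5040) = 1716.

1716


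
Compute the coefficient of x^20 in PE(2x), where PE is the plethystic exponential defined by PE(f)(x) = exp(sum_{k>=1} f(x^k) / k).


With f(x) = 2x, the exponent is sum_{k>=1} 2 x^k / k = 2 * (-ln(1 - x)). Exponentiating:
PE(2x) = exp(-2 ln(1 - x)) = 1/(1 - x)^2.
By the negative binomial expansion, [x^n] 1/(1 - x)^2 = C(n + 1, 1).
For n = 20: C(21, 1) = 21.

21


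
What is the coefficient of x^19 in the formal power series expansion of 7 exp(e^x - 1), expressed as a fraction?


exp(e^x - 1) is the exponential generating function for the Bell numbers Bell_k: exp(e^x - 1) = sum_{k>=0} Bell_k x^k / k!.
So the coefficient of x^19 in 7 exp(e^x - 1) is 7 Bell_19 / 19!.
Computing: Bell_19 = 5832742205057 and 19! = 121645100408832000, giving
7 * 5832742205057/121645100408832000 = 5832742205057/17377871486976000.

5832742205057/17377871486976000


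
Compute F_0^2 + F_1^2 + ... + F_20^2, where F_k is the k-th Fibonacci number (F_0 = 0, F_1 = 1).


There is a standard identity sum_{k=0}^{N} F_k^2 = F_N * F_{N+1} (proved inductively from the telescoping relation F_k^2 = F_k F_{k+1} - F_{k-1} F_k). Then
sum_{k=0}^{20} F_k^2 = F_20 F_21 - F_0 F_0.
Computing: F_20 = 6765, F_21 = 10946.
Sum = 6765 * 10946 = 74049690.

74049690


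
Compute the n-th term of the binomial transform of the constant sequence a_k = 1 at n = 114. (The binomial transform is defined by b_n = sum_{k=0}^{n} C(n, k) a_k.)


With a_k = 1 for all k, b_n = sum_{k=0}^{n} C(n, k) = 2^n by the binomial theorem.
For n = 114: 2^114 = 20769187434139310514121985316880384.

20769187434139310514121985316880384


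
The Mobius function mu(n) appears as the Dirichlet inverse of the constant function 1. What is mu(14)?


14 = 2 * 7 (all distinct primes).
mu(14) = (-1)^2 = 1

1


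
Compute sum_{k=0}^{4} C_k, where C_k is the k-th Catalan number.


C_0 through C_4: 1, 1, 2, 5, 14
Sum = 1 + 1 + 2 + 5 + 14
= 23

23


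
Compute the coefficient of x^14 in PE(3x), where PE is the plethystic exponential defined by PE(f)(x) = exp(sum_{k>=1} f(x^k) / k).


With f(x) = 3x, the exponent is sum_{k>=1} 3 x^k / k = 3 * (-ln(1 - x)). Exponentiating:
PE(3x) = exp(-3 ln(1 - x)) = 1/(1 - x)^3.
By the negative binomial expansion, [x^n] 1/(1 - x)^3 = C(n + 2, 2).
For n = 14: C(16, 2) = 120.

120


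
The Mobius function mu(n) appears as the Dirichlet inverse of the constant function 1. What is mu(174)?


174 = 2 * 3 * 29 (all distinct primes).
mu(174) = (-1)^3 = -1

-1


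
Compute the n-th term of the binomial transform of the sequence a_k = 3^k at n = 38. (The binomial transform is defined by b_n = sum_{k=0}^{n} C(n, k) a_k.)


With a_k = 3^k, b_n = sum_{k=0}^{n} C(n, k) 3^k = (1 + 3)^n by the binomial theorem.
For n = 38: (1 + 3)^38 = 4^38 = 75557863725914323419136.

75557863725914323419136


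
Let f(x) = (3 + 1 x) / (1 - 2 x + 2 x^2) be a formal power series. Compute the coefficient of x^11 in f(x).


Write f(x) = sum_{k>=0} a_k x^k. Multiplying both sides by 1 - 2 x + 2 x^2 gives
(1 - 2 x + 2 x^2) sum_{k>=0} a_k x^k = 3 + 1 x.
Matching coefficients:
 x^0: a_0 = 3
 x^1: a_1 - 2 a_0 = 1  =>  a_1 = 2*3 + 1 = 7
 x^k (k >= 2): a_k = 2 a_{k-1} - 2 a_{k-2}.
Iterating: a_2 = 8, a_3 = 2, a_4 = -12, a_5 = -28, a_6 = -32, a_7 = -8, a_8 = 48, a_9 = 112, a_10 = 128, a_11 = 32.
So the coefficient of x^11 is 32.

32


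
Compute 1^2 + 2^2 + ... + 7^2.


This power sum has a closed form given by Faulhaber's formula
sum_{k=1}^{m} k^p = (1 / (p + 1)) * sum_{j=0}^{p} C(p + 1, j) B_j m^(p + 1 - j),
but for small m direct computation is fastest:
1 + 4 + 9 + 16 + 25 + 36 + 49 = 140.

140


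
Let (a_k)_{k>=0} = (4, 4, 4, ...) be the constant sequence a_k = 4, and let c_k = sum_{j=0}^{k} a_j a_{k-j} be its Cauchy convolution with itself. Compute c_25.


Since a_j = 4 for all j >= 0, the convolution sum becomes
c_k = sum_{j=0}^{k} 4 * 4 = 16 * (k + 1).
Equivalently, the generating function of (a_k) is 4/(1 - x) and its square is 16/(1 - x)^2 = sum_{k>=0} 16(k + 1) x^k.
For k = 25: 16 * 26 = 416.

416


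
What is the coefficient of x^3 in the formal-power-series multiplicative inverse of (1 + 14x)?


The inverse is 1/(1 + 14x). Apply the geometric identity 1/(1 - y) = sum_{k>=0} y^k with y = -14x:
1/(1 + 14x) = sum_{k>=0} (-14)^k x^k.
So the coefficient of x^3 is (-14)^3 = -2744.

-2744


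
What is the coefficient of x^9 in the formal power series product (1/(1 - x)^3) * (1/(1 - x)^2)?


Combine the factors: (1/(1 - x)^3) * (1/(1 - x)^2) = 1/(1 - x)^5.
Then use 1/(1 - x)^r = sum_{k>=0} C(k + r - 1, r - 1) x^k with r = 5 and k = 9:
C(13, 4) = 715.

715


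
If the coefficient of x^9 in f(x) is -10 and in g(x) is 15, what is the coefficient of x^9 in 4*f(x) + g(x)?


Scalar multiplication scales coefficients: 4 * -10 = -40.
Then add the g coefficient: -40 + 15
= -25

-25


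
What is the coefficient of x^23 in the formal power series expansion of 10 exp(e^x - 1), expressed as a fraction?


exp(e^x - 1) is the exponential generating function for the Bell numbers Bell_k: exp(e^x - 1) = sum_{k>=0} Bell_k x^k / k!.
So the coefficient of x^23 in 10 exp(e^x - 1) is 10 Bell_23 / 23!.
Computing: Bell_23 = 44152005855084346 and 23! = 25852016738884976640000, giving
10 * 44152005855084346/25852016738884976640000 = 22076002927542173/1292600836944248832000.

22076002927542173/1292600836944248832000


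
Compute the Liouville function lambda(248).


The Liouville function is lambda(k) = (-1)^Omega(k), where Omega(k) counts the prime factors of k with multiplicity.
Factoring: 248 = 2 * 2 * 2 * 31, so Omega(248) = 4.
lambda(248) = (-1)^4 = 1.

1


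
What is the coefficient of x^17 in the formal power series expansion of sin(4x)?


The Maclaurin series is sin(t) = sum_{k>=0} (-1)^k t^(2k+1) / (2k+1)!, so substituting t = 4x, only odd powers of x are nonzero, with coefficient of x^(2k+1) equal to (-1)^k 4^(2k+1) / (2k+1)!.
Write 17 = 2*8 + 1, giving the coefficient (-1)^8 * 4^17 / 17! = 17179869184/355687428096000 = 524288/10854718875.

524288/10854718875


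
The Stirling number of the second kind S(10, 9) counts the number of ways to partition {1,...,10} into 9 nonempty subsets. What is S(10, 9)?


Using the explicit formula S(n,k) = (1/k!) sum_{j=0}^{k} (-1)^(k-j) C(k,j) j^n:
S(10, 9) = 45
Equivalently, S(n,k) is n! times the coefficient of x^n in the EGF (e^x - 1)^k / k!.

45


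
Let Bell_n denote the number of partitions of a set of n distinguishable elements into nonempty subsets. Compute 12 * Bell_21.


Bell_21 can be computed from the Bell triangle or from Dobinski's identity Bell_n = (1/e) * sum_{k>=0} k^n / k!.
Computing Bell_21 = 474869816156751.
Then 12 * 474869816156751 = 5698437793881012.

5698437793881012


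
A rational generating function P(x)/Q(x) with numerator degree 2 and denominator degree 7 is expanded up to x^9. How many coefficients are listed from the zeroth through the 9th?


Expanding up to x^9 gives the coefficients for x^0, x^1, ..., x^9.
That is 9 + 1 = 10 coefficients in total.

10


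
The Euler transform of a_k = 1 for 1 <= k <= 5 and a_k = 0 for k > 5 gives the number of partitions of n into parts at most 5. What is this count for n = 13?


Partitions of 13 into parts at most 5:
Using generating function (1-x)^(-1)(1-x^2)^(-1)...(1-x^5)^(-1),
the coefficient of x^13 = 57

57


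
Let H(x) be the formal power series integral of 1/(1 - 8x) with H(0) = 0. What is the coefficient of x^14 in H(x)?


1/(1 - 8x) = sum_{k>=0} 8^k x^k. Integrating termwise with H(0) = 0:
H(x) = sum_{k>=0} 8^k x^(k+1) / (k+1) = sum_{m>=1} 8^(m-1) x^m / m.
For m = 14: 8^13/14 = 549755813888/14 = 274877906944/7.

274877906944/7


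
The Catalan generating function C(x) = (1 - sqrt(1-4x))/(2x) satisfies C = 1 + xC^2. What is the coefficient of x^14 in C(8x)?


Substituting x -> 8x scales the n-th coefficient by 8^n, so [x^14] C(8x) = 8^14 * C_14.
C_14 = C(2*14, 14)/(15) = 40116600/15 = 2674440.
So 8^14 * 2674440 = 4398046511104 * 2674440 = 11762311511156981760.

11762311511156981760


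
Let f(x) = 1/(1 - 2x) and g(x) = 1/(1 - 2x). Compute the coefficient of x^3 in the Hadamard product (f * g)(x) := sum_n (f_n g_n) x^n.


f has coefficients f_k = 2^k and g has coefficients g_k = 2^k, so the Hadamard product has coefficient (f*g)_k = 2^k * 2^k = 4^k.
For k = 3: 4^3 = 64.

64


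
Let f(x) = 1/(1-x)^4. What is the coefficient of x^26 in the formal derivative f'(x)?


Differentiate: d/dx [ 1/(1-x)^r ] = r / (1-x)^(r+1).
Here r = 4, so f'(x) = 4 / (1-x)^5.
The expansion of 1/(1-x)^(r+1) has coefficient of x^n equal to C(n+r, r).
So the coefficient of x^26 in f'(x) is
4 * C(30, 4) = 4 * 27405 = 109620

109620


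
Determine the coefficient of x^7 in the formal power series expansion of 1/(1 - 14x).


The geometric series identity gives 1/(1 - c x) = sum_{k>=0} c^k x^k, so the coefficient of x^k is c^k.
Here c = 14 and k = 7.
Computing: 14^7 = 105413504

105413504


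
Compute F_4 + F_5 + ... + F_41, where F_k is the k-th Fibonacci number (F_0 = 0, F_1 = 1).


Use the identity sum_{k=0}^{N} F_k = F_{N+2} - 1 (which follows from F_{k+2} - F_{k+1} = F_k). Then
sum_{k=4}^{41} F_k = (F_{43} - 1) - (F_{5} - 1) = F_{43} - F_{5}.
Computing: F_{43} = 433494437, F_{5} = 5, so
Sum = 433494437 - 5 = 433494432.

433494432


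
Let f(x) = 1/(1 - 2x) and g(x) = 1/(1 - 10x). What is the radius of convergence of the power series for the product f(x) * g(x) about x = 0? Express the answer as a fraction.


The radius of 1/(1 - 2x) is 1/2 (nearest singularity at x = 1/2), and the radius of 1/(1 - 10x) is 1/10.
The product f(x)*g(x) = 1/((1 - 2x)(1 - 10x)) has singularities at both 1/2 and 1/10, so its radius of convergence is the distance to the nearest one:
min(1/2, 1/10) = 1/10.

1/10


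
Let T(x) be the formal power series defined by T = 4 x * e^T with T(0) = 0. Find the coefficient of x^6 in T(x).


Apply the Lagrange inversion formula: if T = 4 x * phi(T) with phi(t) = e^t, then
[x^n] T = 4^n * (1/n) [t^(n-1)] phi(t)^n = 4^n * (1/n) [t^(n-1)] e^(n t) = 4^n * (1/n) * n^(n-1) / (n-1)! = 4^n * n^(n-1) / n!.
When c = 1 this is the Cayley count of rooted labeled trees on n vertices, divided by n!.
For n = 6: 4^6 * 6^5 / 6! = 4096 * 7776/720 = 221184/5.

221184/5


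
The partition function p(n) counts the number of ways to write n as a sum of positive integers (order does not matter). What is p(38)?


Using the generating function prod_{k>=1} 1/(1-x^k), we compute p(38).
By dynamic programming over parts 1 through 38:
p(38) = 26015

26015


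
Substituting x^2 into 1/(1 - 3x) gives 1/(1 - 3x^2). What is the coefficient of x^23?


Since 1/(1 - 3x^2) only has even powers of x,
the coefficient of x^23 (odd) is 0.

0


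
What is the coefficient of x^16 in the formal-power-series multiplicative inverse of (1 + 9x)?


The inverse is 1/(1 + 9x). Apply the geometric identity 1/(1 - y) = sum_{k>=0} y^k with y = -9x:
1/(1 + 9x) = sum_{k>=0} (-9)^k x^k.
So the coefficient of x^16 is (-9)^16 = 1853020188851841.

1853020188851841


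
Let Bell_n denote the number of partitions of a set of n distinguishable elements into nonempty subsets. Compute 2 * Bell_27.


Bell_27 can be computed from the Bell triangle or from Dobinski's identity Bell_n = (1/e) * sum_{k>=0} k^n / k!.
Computing Bell_27 = 545717047936059989389.
Then 2 * 545717047936059989389 = 1091434095872119978778.

1091434095872119978778


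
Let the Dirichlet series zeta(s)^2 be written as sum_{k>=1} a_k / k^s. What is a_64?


The Dirichlet convolution of the constant function 1 with itself gives (1 * 1)(k) = sum_{d | k} 1 = d(k), the number of positive divisors of k.
Since zeta(s) = sum_{k>=1} 1/k^s, we have zeta(s)^2 = sum_{k>=1} d(k)/k^s, so a_k = d(k).
For k = 64: the divisors are 1, 2, 4, 8, 16, 32, 64.
Count = 7.

7


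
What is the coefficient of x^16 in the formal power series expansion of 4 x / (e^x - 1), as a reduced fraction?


The exponential generating function for Bernoulli numbers is
x / (e^x - 1) = sum_{k>=0} B_k x^k / k!.
So the coefficient of x^16 in 4 x / (e^x - 1) is 4 B_16 / 16!.
Computing: B_16 = -3617/510, 16! = 20922789888000, giving
4 * -3617/510 / 20922789888000 = -3617/2667655710720000.

-3617/2667655710720000
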